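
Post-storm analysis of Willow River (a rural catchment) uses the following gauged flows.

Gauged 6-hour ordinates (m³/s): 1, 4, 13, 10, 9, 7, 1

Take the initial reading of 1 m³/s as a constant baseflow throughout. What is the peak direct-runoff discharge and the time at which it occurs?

Subtracting baseflow gives direct-runoff ordinates: 0.0, 3.0, 12.0, 9.0, 8.0, 6.0, 0.0 m³/s.
The maximum is 12.0 m³/s, occurring at the reading for t = 12 h.

Q_p = 12.0 m³/s at t = 12 h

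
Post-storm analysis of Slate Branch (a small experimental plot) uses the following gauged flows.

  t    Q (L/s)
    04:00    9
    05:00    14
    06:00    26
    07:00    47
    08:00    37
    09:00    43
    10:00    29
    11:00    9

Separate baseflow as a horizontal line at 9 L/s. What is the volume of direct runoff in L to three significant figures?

Direct-runoff ordinates (Q − Q_b): 0.0, 5.0, 17.0, 38.0, 28.0, 34.0, 20.0, 0.0 L/s.
ΣQ_DR = 142.0 L/s.
With Δt = 1 h = 3600 s, V = ΣQ_DR · Δt = 142.0 × 3600 = 5.11 × 10^5 L.

V ≈ 5.11 × 10^5 L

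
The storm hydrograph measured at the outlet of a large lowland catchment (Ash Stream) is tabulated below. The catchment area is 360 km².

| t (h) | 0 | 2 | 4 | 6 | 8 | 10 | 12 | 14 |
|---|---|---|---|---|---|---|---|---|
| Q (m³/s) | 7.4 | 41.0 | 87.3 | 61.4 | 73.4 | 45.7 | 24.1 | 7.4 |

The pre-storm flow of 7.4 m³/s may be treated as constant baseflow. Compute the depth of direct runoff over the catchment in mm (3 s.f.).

Direct runoff: 0.0, 33.6, 79.9, 54.0, 66.0, 38.3, 16.7, 0.0 m³/s; ΣQ_DR = 288.5 m³/s.
V = ΣQ_DR · Δt = 288.5 × 7200 s = 2.077 × 10^6 m³.
Over A = 360 km², depth = V / A = 5.77 mm.

d ≈ 5.77 mm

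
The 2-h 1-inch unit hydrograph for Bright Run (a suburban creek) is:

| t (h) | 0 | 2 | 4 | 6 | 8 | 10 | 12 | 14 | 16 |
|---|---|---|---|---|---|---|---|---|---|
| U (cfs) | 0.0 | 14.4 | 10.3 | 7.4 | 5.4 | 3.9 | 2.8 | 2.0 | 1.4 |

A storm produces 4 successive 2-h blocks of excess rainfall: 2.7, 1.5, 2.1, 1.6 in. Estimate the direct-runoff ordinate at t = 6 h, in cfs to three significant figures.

By discrete convolution, Q_j = Σ (P_i / 1 in) · U_{j−i}.
At t = 6 h (j=3): Q = (2.7/1)·7.4 + (1.5/1)·10.3 + (2.1/1)·14.4 + (1.6/1)·0.0 = 65.7 cfs.

Q ≈ 65.7 cfs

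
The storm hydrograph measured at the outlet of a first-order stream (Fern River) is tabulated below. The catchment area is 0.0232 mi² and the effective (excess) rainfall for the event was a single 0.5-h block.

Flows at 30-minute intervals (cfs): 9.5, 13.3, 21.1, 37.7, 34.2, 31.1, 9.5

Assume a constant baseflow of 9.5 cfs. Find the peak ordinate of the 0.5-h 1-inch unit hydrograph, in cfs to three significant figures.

U_p ≈ 9.39 cfs

Direct runoff: 0.0, 3.8, 11.6, 28.2, 24.7, 21.6, 0.0 cfs; ΣQ_DR = 89.90 cfs, peak = 28.2 cfs.
Runoff depth d = ΣQ_DR·Δt / A = 89.90 × 1800 / (0.0232 mi²) = 3.002 in.
The 1-inch UH is the DRH scaled by (1 in)/d, so U_p = 28.2 × 1/3.002 = 9.39 cfs.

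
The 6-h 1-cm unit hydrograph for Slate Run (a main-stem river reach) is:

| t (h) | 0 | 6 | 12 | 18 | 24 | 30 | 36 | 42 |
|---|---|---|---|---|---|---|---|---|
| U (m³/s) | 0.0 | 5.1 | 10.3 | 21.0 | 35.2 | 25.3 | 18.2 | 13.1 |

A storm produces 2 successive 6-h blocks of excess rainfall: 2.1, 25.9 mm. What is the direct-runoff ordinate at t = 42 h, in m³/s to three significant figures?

By discrete convolution, Q_j = Σ (P_i / 10 mm) · U_{j−i}.
At t = 42 h (j=7): Q = (2.1/10)·13.1 + (25.9/10)·18.2 = 49.9 m³/s.

Q ≈ 49.9 m³/s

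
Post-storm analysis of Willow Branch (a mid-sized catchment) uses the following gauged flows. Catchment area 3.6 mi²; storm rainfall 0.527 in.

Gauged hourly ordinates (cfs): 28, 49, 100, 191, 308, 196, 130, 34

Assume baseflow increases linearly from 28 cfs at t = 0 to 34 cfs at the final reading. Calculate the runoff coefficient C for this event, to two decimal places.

C ≈ 0.64

ΣQ_DR = 788.0 cfs; V = ΣQ_DR·Δt = 2.837 × 10^6 ft³.
Runoff depth d = V / A = 0.3392 in.
C = d / P = 0.3392 / 0.527 = 0.64.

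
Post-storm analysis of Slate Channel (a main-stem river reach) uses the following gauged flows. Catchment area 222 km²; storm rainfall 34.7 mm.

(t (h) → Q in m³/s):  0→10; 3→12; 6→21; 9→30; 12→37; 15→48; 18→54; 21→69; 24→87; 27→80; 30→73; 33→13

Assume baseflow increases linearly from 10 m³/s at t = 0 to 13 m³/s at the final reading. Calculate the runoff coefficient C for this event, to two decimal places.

ΣQ_DR = 396.0 m³/s; V = ΣQ_DR·Δt = 4.277 × 10^6 m³.
Runoff depth d = V / A = 19.26 mm.
C = d / P = 19.26 / 34.7 = 0.56.

C ≈ 0.56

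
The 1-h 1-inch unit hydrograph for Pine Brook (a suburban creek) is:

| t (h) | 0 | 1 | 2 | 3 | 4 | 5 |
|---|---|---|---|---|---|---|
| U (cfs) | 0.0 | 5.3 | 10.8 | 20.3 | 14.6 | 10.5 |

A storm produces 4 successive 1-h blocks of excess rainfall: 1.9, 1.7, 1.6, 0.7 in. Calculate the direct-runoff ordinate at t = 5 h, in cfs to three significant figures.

Q ≈ 84.8 cfs

By discrete convolution, Q_j = Σ (P_i / 1 in) · U_{j−i}.
At t = 5 h (j=5): Q = (1.9/1)·10.5 + (1.7/1)·14.6 + (1.6/1)·20.3 + (0.7/1)·10.8 = 84.8 cfs.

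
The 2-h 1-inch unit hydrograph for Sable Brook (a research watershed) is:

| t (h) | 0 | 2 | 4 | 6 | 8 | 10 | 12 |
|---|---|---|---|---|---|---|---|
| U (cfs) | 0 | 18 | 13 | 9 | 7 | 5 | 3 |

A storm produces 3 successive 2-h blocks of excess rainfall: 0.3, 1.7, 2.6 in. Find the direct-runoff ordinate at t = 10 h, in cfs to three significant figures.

By discrete convolution, Q_j = Σ (P_i / 1 in) · U_{j−i}.
At t = 10 h (j=5): Q = (0.3/1)·5 + (1.7/1)·7 + (2.6/1)·9 = 36.8 cfs.

Q ≈ 36.8 cfs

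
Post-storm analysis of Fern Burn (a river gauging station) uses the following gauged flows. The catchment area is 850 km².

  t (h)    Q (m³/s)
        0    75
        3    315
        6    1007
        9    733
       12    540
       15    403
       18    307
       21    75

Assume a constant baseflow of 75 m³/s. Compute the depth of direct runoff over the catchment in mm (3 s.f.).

d ≈ 36.3 mm

Direct runoff: 0.0, 240.0, 932.0, 658.0, 465.0, 328.0, 232.0, 0.0 m³/s; ΣQ_DR = 2855 m³/s.
V = ΣQ_DR · Δt = 2855 × 10800 s = 3.083 × 10^7 m³.
Over A = 850 km², depth = V / A = 36.3 mm.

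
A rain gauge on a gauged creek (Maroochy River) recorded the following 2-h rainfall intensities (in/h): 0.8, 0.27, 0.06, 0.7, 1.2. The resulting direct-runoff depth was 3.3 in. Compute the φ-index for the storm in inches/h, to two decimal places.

Only the 3 blocks with intensity above φ contribute runoff: 0.8, 0.7, 1.2 in/h.
Σ(I−φ)·Δt = d  ⇒  (0.8+0.7+1.2 − 3φ)·2 = 3.3
φ = (2.700 − 3.3/2) / 3 = 0.35 in/h.

φ ≈ 0.35 in/h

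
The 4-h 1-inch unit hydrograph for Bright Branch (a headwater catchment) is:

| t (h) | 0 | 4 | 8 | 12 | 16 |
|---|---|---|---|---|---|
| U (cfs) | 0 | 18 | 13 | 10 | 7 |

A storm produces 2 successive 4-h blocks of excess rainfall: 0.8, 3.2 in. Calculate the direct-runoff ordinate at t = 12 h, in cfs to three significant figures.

Q ≈ 49.6 cfs

By discrete convolution, Q_j = Σ (P_i / 1 in) · U_{j−i}.
At t = 12 h (j=3): Q = (0.8/1)·10 + (3.2/1)·13 = 49.6 cfs.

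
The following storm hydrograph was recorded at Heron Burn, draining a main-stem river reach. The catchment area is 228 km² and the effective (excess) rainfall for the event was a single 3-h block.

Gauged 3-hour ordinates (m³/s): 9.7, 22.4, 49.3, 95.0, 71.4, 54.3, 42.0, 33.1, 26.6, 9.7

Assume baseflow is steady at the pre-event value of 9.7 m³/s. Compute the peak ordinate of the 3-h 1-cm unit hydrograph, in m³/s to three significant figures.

Direct runoff: 0.0, 12.7, 39.6, 85.3, 61.7, 44.6, 32.3, 23.4, 16.9, 0.0 m³/s; ΣQ_DR = 316.5 m³/s, peak = 85.3 m³/s.
Runoff depth d = ΣQ_DR·Δt / A = 316.5 × 10800 / (228 km²) = 14.99 mm.
The 1-cm UH is the DRH scaled by (10 mm)/d, so U_p = 85.3 × 10/14.99 = 56.9 m³/s.

U_p ≈ 56.9 m³/s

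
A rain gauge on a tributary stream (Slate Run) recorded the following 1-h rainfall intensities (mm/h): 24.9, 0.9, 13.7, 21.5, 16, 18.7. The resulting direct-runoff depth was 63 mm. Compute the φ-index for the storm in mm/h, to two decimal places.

φ ≈ 6.36 mm/h

Only the 5 blocks with intensity above φ contribute runoff: 24.9, 13.7, 21.5, 16, 18.7 mm/h.
Σ(I−φ)·Δt = d  ⇒  (24.9+13.7+21.5+16+18.7 − 5φ)·1 = 63
φ = (94.80 − 63/1) / 5 = 6.36 mm/h.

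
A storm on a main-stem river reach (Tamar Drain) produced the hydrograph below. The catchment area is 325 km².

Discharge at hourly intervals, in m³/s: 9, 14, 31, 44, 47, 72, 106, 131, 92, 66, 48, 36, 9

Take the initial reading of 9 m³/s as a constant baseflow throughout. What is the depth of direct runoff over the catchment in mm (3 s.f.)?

Direct runoff: 0.0, 5.0, 22.0, 35.0, 38.0, 63.0, 97.0, 122.0, 83.0, 57.0, 39.0, 27.0, 0.0 m³/s; ΣQ_DR = 588.0 m³/s.
V = ΣQ_DR · Δt = 588.0 × 3600 s = 2.117 × 10^6 m³.
Over A = 325 km², depth = V / A = 6.51 mm.

d ≈ 6.51 mm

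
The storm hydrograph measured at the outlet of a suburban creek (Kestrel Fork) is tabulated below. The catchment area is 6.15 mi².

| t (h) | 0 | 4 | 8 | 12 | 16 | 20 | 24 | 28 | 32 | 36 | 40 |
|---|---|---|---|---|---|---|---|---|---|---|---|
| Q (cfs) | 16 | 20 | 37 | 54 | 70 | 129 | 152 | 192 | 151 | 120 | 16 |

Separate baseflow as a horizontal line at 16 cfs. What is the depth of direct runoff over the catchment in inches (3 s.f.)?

d ≈ 0.787 in

Direct runoff: 0.0, 4.0, 21.0, 38.0, 54.0, 113.0, 136.0, 176.0, 135.0, 104.0, 0.0 cfs; ΣQ_DR = 781.0 cfs.
V = ΣQ_DR · Δt = 781.0 × 14400 s = 1.125 × 10^7 ft³.
Over A = 6.15 mi², depth = V / A = 0.787 in.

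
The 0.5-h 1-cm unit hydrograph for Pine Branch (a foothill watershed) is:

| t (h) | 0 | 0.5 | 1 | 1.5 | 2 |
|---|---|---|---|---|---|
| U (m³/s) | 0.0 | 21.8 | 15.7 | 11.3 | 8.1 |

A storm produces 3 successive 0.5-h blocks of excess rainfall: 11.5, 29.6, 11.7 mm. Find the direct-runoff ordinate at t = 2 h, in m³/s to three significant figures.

Q ≈ 61.1 m³/s

By discrete convolution, Q_j = Σ (P_i / 10 mm) · U_{j−i}.
At t = 2 h (j=4): Q = (11.5/10)·8.1 + (29.6/10)·11.3 + (11.7/10)·15.7 = 61.1 m³/s.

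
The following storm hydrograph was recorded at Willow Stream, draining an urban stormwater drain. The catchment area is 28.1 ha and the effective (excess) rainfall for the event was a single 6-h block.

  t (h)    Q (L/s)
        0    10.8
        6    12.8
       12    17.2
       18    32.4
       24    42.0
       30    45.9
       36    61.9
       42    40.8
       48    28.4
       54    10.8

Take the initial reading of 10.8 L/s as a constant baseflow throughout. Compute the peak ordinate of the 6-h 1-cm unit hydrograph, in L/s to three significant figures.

Direct runoff: 0.0, 2.0, 6.4, 21.6, 31.2, 35.1, 51.1, 30.0, 17.6, 0.0 L/s; ΣQ_DR = 195.0 L/s, peak = 51.1 L/s.
Runoff depth d = ΣQ_DR·Δt / A = 195.0 × 21600 / (28.1 ha) = 14.99 mm.
The 1-cm UH is the DRH scaled by (10 mm)/d, so U_p = 51.1 × 10/14.99 = 34.1 L/s.

U_p ≈ 34.1 L/s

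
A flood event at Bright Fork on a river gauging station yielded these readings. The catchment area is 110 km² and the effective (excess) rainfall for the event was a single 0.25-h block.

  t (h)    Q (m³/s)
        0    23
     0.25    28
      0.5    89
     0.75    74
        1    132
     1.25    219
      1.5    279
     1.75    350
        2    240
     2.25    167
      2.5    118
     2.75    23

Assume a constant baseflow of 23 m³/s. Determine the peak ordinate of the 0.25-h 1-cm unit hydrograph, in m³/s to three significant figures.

U_p ≈ 273 m³/s

Direct runoff: 0.0, 5.0, 66.0, 51.0, 109.0, 196.0, 256.0, 327.0, 217.0, 144.0, 95.0, 0.0 m³/s; ΣQ_DR = 1466 m³/s, peak = 327.0 m³/s.
Runoff depth d = ΣQ_DR·Δt / A = 1466 × 900 / (110 km²) = 11.99 mm.
The 1-cm UH is the DRH scaled by (10 mm)/d, so U_p = 327.0 × 10/11.99 = 273 m³/s.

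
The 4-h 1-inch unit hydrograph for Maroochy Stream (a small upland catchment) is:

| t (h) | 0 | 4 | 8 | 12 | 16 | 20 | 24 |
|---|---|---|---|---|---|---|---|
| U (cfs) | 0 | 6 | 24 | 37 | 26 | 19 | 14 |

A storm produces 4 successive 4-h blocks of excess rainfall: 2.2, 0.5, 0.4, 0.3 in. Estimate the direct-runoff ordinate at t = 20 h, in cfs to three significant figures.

Q ≈ 76.8 cfs

By discrete convolution, Q_j = Σ (P_i / 1 in) · U_{j−i}.
At t = 20 h (j=5): Q = (2.2/1)·19 + (0.5/1)·26 + (0.4/1)·37 + (0.3/1)·24 = 76.8 cfs.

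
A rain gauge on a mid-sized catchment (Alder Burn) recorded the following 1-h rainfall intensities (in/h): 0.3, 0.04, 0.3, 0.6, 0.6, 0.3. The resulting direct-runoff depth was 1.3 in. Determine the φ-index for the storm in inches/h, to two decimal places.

Only the 5 blocks with intensity above φ contribute runoff: 0.3, 0.3, 0.6, 0.6, 0.3 in/h.
Σ(I−φ)·Δt = d  ⇒  (0.3+0.3+0.6+0.6+0.3 − 5φ)·1 = 1.3
φ = (2.100 − 1.3/1) / 5 = 0.16 in/h.

φ ≈ 0.16 in/h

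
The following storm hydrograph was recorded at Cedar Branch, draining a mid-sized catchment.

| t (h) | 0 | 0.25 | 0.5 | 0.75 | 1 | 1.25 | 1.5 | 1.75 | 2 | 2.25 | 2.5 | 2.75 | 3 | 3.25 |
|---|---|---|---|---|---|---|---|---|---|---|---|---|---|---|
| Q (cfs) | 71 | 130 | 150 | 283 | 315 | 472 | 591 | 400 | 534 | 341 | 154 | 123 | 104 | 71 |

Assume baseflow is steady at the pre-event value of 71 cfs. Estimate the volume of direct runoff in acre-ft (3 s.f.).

V ≈ 56.7 acre-ft

Direct-runoff ordinates (Q − Q_b): 0.0, 59.0, 79.0, 212.0, 244.0, 401.0, 520.0, 329.0, 463.0, 270.0, 83.0, 52.0, 33.0, 0.0 cfs.
ΣQ_DR = 2745 cfs.
With Δt = 0.25 h = 900 s, V = ΣQ_DR · Δt = 2745 × 900 = 2.47 × 10^6 ft³ = 56.7 acre-ft.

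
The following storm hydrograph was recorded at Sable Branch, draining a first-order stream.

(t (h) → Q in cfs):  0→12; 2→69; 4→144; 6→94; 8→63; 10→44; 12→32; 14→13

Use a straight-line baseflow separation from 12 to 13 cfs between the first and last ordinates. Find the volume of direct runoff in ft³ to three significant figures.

V ≈ 2.67 × 10^6 ft³

Direct-runoff ordinates (Q − Q_b): 0.00, 56.86, 131.71, 81.57, 50.43, 31.29, 19.14, 0.00 cfs.
ΣQ_DR = 371.0 cfs.
With Δt = 2 h = 7200 s, V = ΣQ_DR · Δt = 371.0 × 7200 = 2.67 × 10^6 ft³.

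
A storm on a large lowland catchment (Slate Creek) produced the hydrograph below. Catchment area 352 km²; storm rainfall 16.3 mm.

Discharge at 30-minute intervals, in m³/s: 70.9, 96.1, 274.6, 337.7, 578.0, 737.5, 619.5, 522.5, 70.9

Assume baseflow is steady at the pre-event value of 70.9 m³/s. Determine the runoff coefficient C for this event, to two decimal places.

C ≈ 0.84

ΣQ_DR = 2670 m³/s; V = ΣQ_DR·Δt = 4.805 × 10^6 m³.
Runoff depth d = V / A = 13.65 mm.
C = d / P = 13.65 / 16.3 = 0.84.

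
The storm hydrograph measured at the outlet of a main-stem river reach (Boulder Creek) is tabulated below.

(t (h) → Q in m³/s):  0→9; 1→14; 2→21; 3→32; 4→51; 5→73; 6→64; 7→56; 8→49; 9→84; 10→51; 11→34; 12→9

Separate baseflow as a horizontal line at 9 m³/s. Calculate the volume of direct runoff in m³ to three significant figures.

V ≈ 1.55 × 10^6 m³

Direct-runoff ordinates (Q − Q_b): 0.0, 5.0, 12.0, 23.0, 42.0, 64.0, 55.0, 47.0, 40.0, 75.0, 42.0, 25.0, 0.0 m³/s.
ΣQ_DR = 430.0 m³/s.
With Δt = 1 h = 3600 s, V = ΣQ_DR · Δt = 430.0 × 3600 = 1.55 × 10^6 m³.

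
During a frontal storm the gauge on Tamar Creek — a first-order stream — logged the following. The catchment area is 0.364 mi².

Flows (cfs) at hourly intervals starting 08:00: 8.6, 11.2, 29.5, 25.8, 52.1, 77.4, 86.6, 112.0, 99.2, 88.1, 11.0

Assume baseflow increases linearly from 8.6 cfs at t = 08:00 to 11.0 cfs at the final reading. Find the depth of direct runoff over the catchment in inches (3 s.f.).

d ≈ 2.10 in

Direct runoff: 0.00, 2.36, 20.42, 16.48, 42.54, 67.60, 76.56, 101.72, 88.68, 77.34, 0.00 cfs; ΣQ_DR = 493.7 cfs.
V = ΣQ_DR · Δt = 493.7 × 3600 s = 1.777 × 10^6 ft³.
Over A = 0.364 mi², depth = V / A = 2.10 in.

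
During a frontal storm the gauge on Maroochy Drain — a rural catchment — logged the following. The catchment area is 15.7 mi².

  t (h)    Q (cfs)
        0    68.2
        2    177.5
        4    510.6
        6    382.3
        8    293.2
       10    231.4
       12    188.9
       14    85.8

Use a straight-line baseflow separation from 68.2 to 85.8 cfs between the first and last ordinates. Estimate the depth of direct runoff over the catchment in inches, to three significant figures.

Direct runoff: 0.00, 106.79, 437.37, 306.56, 214.94, 150.63, 105.61, 0.00 cfs; ΣQ_DR = 1322 cfs.
V = ΣQ_DR · Δt = 1322 × 7200 s = 9.518 × 10^6 ft³.
Over A = 15.7 mi², depth = V / A = 0.261 in.

d ≈ 0.261 in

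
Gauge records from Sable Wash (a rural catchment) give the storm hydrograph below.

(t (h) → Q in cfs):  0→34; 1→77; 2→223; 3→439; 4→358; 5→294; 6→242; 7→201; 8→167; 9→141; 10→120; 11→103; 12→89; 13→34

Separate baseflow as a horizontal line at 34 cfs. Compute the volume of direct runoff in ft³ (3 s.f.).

V ≈ 7.37 × 10^6 ft³

Direct-runoff ordinates (Q − Q_b): 0.0, 43.0, 189.0, 405.0, 324.0, 260.0, 208.0, 167.0, 133.0, 107.0, 86.0, 69.0, 55.0, 0.0 cfs.
ΣQ_DR = 2046 cfs.
With Δt = 1 h = 3600 s, V = ΣQ_DR · Δt = 2046 × 3600 = 7.37 × 10^6 ft³.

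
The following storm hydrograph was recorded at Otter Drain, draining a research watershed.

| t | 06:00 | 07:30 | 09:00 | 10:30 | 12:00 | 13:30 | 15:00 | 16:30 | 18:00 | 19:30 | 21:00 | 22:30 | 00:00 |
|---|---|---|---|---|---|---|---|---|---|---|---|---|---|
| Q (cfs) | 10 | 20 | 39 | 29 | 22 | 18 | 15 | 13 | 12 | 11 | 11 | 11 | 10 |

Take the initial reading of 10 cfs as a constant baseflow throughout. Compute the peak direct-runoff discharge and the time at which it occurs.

Q_p = 29.0 cfs at t = 09:00

Subtracting baseflow gives direct-runoff ordinates: 0.0, 10.0, 29.0, 19.0, 12.0, 8.0, 5.0, 3.0, 2.0, 1.0, 1.0, 1.0, 0.0 cfs.
The maximum is 29.0 cfs, occurring at the reading for t = 09:00.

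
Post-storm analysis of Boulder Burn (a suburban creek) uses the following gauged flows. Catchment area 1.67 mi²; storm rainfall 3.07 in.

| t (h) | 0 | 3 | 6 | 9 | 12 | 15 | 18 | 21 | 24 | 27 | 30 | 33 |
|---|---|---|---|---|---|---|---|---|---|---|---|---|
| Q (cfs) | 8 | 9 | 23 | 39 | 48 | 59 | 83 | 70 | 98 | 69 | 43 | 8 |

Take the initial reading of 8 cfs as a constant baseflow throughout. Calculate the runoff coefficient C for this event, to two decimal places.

C ≈ 0.42

ΣQ_DR = 461.0 cfs; V = ΣQ_DR·Δt = 4.979 × 10^6 ft³.
Runoff depth d = V / A = 1.283 in.
C = d / P = 1.283 / 3.07 = 0.42.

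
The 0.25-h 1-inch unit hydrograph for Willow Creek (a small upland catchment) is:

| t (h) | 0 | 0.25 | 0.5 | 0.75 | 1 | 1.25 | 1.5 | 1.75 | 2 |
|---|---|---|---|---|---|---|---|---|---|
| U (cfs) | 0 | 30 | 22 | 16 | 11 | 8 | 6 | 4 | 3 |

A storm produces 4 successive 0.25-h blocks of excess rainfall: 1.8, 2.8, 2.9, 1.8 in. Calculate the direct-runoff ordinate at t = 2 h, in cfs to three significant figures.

Q ≈ 48.4 cfs

By discrete convolution, Q_j = Σ (P_i / 1 in) · U_{j−i}.
At t = 2 h (j=8): Q = (1.8/1)·3 + (2.8/1)·4 + (2.9/1)·6 + (1.8/1)·8 = 48.4 cfs.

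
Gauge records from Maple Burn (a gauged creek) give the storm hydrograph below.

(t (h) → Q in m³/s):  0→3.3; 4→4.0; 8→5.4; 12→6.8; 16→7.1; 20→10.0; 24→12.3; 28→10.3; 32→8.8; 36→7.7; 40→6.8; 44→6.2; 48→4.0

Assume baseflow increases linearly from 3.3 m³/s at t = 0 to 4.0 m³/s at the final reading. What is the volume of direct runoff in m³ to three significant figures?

Direct-runoff ordinates (Q − Q_b): 0.00, 0.64, 1.98, 3.33, 3.57, 6.41, 8.65, 6.59, 5.03, 3.88, 2.92, 2.26, 0.00 m³/s.
ΣQ_DR = 45.25 m³/s.
With Δt = 4 h = 14400 s, V = ΣQ_DR · Δt = 45.25 × 14400 = 6.52 × 10^5 m³.

V ≈ 6.52 × 10^5 m³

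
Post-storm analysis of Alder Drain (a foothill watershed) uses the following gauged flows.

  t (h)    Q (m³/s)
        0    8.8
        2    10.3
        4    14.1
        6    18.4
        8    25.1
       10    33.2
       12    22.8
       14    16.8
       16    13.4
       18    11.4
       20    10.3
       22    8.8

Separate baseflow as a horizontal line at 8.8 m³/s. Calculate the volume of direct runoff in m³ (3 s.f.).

Direct-runoff ordinates (Q − Q_b): 0.0, 1.5, 5.3, 9.6, 16.3, 24.4, 14.0, 8.0, 4.6, 2.6, 1.5, 0.0 m³/s.
ΣQ_DR = 87.80 m³/s.
With Δt = 2 h = 7200 s, V = ΣQ_DR · Δt = 87.80 × 7200 = 6.32 × 10^5 m³.

V ≈ 6.32 × 10^5 m³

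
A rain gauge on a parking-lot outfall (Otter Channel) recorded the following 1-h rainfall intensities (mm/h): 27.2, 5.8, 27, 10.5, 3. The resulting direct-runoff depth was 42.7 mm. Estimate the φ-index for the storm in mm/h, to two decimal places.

φ ≈ 7.33 mm/h

Only the 3 blocks with intensity above φ contribute runoff: 27.2, 27, 10.5 mm/h.
Σ(I−φ)·Δt = d  ⇒  (27.2+27+10.5 − 3φ)·1 = 42.7
φ = (64.70 − 42.7/1) / 3 = 7.33 mm/h.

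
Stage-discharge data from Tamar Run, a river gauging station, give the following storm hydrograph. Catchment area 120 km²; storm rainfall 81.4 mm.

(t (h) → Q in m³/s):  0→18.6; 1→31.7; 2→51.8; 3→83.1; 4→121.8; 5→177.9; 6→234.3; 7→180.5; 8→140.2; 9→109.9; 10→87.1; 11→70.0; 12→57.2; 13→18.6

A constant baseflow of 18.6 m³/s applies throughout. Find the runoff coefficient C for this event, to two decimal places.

ΣQ_DR = 1122 m³/s; V = ΣQ_DR·Δt = 4.040 × 10^6 m³.
Runoff depth d = V / A = 33.67 mm.
C = d / P = 33.67 / 81.4 = 0.41.

C ≈ 0.41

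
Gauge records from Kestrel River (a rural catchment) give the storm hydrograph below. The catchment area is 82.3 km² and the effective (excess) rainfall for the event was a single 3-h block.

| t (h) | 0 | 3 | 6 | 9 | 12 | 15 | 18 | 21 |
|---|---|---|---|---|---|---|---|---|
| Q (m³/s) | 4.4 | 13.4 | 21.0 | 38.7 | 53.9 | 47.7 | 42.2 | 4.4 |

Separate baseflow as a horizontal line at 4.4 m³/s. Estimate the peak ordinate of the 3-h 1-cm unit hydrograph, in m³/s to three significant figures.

Direct runoff: 0.0, 9.0, 16.6, 34.3, 49.5, 43.3, 37.8, 0.0 m³/s; ΣQ_DR = 190.5 m³/s, peak = 49.5 m³/s.
Runoff depth d = ΣQ_DR·Δt / A = 190.5 × 10800 / (82.3 km²) = 25.00 mm.
The 1-cm UH is the DRH scaled by (10 mm)/d, so U_p = 49.5 × 10/25.00 = 19.8 m³/s.

U_p ≈ 19.8 m³/s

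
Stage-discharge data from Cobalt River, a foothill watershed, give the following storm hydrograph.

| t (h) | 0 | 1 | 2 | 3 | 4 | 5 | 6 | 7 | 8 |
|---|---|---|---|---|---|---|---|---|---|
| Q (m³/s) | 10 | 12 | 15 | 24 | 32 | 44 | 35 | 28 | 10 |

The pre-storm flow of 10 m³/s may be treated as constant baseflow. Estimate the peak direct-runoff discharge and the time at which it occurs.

Subtracting baseflow gives direct-runoff ordinates: 0.0, 2.0, 5.0, 14.0, 22.0, 34.0, 25.0, 18.0, 0.0 m³/s.
The maximum is 34.0 m³/s, occurring at the reading for t = 5 h.

Q_p = 34.0 m³/s at t = 5 h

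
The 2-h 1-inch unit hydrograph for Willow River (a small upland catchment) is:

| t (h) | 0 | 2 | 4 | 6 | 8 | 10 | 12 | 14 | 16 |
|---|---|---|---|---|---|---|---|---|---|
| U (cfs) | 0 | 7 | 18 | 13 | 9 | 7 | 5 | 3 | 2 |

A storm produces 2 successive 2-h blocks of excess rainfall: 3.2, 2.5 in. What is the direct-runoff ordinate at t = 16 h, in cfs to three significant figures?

Q ≈ 13.9 cfs

By discrete convolution, Q_j = Σ (P_i / 1 in) · U_{j−i}.
At t = 16 h (j=8): Q = (3.2/1)·2 + (2.5/1)·3 = 13.9 cfs.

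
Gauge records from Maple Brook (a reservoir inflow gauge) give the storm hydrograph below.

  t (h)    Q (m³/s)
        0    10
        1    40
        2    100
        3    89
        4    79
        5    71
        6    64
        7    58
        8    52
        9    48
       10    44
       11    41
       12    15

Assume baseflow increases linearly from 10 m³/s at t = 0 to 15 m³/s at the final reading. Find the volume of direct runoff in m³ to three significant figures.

Direct-runoff ordinates (Q − Q_b): 0.00, 29.58, 89.17, 77.75, 67.33, 58.92, 51.50, 45.08, 38.67, 34.25, 29.83, 26.42, 0.00 m³/s.
ΣQ_DR = 548.5 m³/s.
With Δt = 1 h = 3600 s, V = ΣQ_DR · Δt = 548.5 × 3600 = 1.97 × 10^6 m³.

V ≈ 1.97 × 10^6 m³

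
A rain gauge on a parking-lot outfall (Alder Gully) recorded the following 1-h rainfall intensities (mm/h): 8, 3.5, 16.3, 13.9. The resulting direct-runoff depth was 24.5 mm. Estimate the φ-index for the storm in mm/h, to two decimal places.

φ ≈ 4.57 mm/h

Only the 3 blocks with intensity above φ contribute runoff: 8, 16.3, 13.9 mm/h.
Σ(I−φ)·Δt = d  ⇒  (8+16.3+13.9 − 3φ)·1 = 24.5
φ = (38.20 − 24.5/1) / 3 = 4.57 mm/h.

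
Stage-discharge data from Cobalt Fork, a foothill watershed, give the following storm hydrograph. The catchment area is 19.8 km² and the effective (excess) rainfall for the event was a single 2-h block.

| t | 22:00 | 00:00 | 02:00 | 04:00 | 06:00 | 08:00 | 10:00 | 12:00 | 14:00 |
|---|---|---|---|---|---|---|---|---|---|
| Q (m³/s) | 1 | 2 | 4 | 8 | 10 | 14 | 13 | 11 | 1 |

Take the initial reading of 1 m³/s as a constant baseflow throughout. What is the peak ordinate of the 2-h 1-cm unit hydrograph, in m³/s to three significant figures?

Direct runoff: 0.0, 1.0, 3.0, 7.0, 9.0, 13.0, 12.0, 10.0, 0.0 m³/s; ΣQ_DR = 55.00 m³/s, peak = 13.0 m³/s.
Runoff depth d = ΣQ_DR·Δt / A = 55.00 × 7200 / (19.8 km²) = 20.00 mm.
The 1-cm UH is the DRH scaled by (10 mm)/d, so U_p = 13.0 × 10/20.00 = 6.50 m³/s.

U_p ≈ 6.50 m³/s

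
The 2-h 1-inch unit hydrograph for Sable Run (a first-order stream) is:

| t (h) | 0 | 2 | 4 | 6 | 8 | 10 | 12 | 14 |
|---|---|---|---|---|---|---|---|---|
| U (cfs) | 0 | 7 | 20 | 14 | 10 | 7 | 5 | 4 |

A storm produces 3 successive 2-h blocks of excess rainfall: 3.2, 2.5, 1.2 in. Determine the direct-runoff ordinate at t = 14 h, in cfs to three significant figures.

Q ≈ 33.7 cfs

By discrete convolution, Q_j = Σ (P_i / 1 in) · U_{j−i}.
At t = 14 h (j=7): Q = (3.2/1)·4 + (2.5/1)·5 + (1.2/1)·7 = 33.7 cfs.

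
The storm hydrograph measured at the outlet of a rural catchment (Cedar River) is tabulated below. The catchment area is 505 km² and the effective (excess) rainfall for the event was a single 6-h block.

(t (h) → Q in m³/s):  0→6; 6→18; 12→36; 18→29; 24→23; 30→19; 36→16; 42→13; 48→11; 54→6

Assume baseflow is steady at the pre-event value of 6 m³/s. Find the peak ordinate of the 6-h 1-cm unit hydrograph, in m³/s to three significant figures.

Direct runoff: 0.0, 12.0, 30.0, 23.0, 17.0, 13.0, 10.0, 7.0, 5.0, 0.0 m³/s; ΣQ_DR = 117.0 m³/s, peak = 30.0 m³/s.
Runoff depth d = ΣQ_DR·Δt / A = 117.0 × 21600 / (505 km²) = 5.004 mm.
The 1-cm UH is the DRH scaled by (10 mm)/d, so U_p = 30.0 × 10/5.004 = 59.9 m³/s.

U_p ≈ 59.9 m³/s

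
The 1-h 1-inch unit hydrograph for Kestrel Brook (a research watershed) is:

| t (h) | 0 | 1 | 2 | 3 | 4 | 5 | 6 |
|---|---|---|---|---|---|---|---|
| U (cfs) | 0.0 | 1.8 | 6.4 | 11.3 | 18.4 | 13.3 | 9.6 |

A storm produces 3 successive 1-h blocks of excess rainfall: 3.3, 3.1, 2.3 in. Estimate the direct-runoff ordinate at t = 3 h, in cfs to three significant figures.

Q ≈ 61.3 cfs

By discrete convolution, Q_j = Σ (P_i / 1 in) · U_{j−i}.
At t = 3 h (j=3): Q = (3.3/1)·11.3 + (3.1/1)·6.4 + (2.3/1)·1.8 = 61.3 cfs.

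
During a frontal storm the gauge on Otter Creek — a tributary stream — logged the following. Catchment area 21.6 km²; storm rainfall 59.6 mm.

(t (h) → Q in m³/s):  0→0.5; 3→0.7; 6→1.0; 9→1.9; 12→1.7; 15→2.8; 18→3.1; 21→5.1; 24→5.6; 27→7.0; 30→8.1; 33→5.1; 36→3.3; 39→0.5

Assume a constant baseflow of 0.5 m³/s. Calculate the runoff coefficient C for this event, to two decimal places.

C ≈ 0.33

ΣQ_DR = 39.40 m³/s; V = ΣQ_DR·Δt = 4.255 × 10^5 m³.
Runoff depth d = V / A = 19.70 mm.
C = d / P = 19.70 / 59.6 = 0.33.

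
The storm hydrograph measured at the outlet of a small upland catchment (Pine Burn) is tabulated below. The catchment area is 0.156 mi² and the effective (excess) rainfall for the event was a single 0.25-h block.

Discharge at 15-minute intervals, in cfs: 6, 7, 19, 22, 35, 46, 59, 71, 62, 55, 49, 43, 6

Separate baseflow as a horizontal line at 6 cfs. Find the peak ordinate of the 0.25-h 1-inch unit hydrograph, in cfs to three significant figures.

Direct runoff: 0.0, 1.0, 13.0, 16.0, 29.0, 40.0, 53.0, 65.0, 56.0, 49.0, 43.0, 37.0, 0.0 cfs; ΣQ_DR = 402.0 cfs, peak = 65.0 cfs.
Runoff depth d = ΣQ_DR·Δt / A = 402.0 × 900 / (0.156 mi²) = 0.9983 in.
The 1-inch UH is the DRH scaled by (1 in)/d, so U_p = 65.0 × 1/0.9983 = 65.1 cfs.

U_p ≈ 65.1 cfs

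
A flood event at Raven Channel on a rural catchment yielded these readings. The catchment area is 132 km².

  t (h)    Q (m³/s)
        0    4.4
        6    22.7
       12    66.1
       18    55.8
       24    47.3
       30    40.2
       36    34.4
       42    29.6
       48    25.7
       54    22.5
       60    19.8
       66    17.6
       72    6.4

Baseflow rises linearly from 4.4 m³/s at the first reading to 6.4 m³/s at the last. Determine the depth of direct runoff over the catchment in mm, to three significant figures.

Direct runoff: 0.00, 18.13, 61.37, 50.90, 42.23, 34.97, 29.00, 24.03, 19.97, 16.60, 13.73, 11.37, 0.00 m³/s; ΣQ_DR = 322.3 m³/s.
V = ΣQ_DR · Δt = 322.3 × 21600 s = 6.962 × 10^6 m³.
Over A = 132 km², depth = V / A = 52.7 mm.

d ≈ 52.7 mm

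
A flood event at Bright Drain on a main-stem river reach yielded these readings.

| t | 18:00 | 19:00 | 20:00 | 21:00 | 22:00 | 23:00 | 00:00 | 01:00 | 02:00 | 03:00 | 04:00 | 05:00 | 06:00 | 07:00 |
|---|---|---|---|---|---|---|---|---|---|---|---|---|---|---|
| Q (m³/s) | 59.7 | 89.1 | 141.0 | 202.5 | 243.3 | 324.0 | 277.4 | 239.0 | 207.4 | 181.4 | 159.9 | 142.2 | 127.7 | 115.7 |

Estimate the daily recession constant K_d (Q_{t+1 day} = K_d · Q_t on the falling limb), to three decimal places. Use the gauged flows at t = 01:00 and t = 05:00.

Between t = 01:00 and t = 05:00 the flow falls from 239.0 to 142.2 m³/s over 4×1 h = 4 h.
Per-interval ratio K = (142.2/239.0)^(1/4) = 0.8783; K_d = K^(24/1) = 0.044.

K_d ≈ 0.044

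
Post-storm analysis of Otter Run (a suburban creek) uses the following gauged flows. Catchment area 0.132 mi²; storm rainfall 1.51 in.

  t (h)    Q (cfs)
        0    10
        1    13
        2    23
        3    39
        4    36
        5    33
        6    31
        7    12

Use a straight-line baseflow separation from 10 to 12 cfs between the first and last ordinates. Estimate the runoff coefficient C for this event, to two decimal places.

ΣQ_DR = 109.0 cfs; V = ΣQ_DR·Δt = 3.924 × 10^5 ft³.
Runoff depth d = V / A = 1.280 in.
C = d / P = 1.280 / 1.51 = 0.85.

C ≈ 0.85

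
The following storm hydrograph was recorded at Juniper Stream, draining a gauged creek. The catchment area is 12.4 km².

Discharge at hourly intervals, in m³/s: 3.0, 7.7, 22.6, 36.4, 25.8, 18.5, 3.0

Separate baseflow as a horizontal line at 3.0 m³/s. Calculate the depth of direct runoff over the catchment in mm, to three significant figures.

Direct runoff: 0.0, 4.7, 19.6, 33.4, 22.8, 15.5, 0.0 m³/s; ΣQ_DR = 96.00 m³/s.
V = ΣQ_DR · Δt = 96.00 × 3600 s = 3.456 × 10^5 m³.
Over A = 12.4 km², depth = V / A = 27.9 mm.

d ≈ 27.9 mm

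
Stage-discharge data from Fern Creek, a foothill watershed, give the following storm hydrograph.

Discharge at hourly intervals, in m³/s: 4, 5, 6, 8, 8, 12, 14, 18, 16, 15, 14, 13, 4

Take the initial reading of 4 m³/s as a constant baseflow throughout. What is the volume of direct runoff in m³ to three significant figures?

V ≈ 3.06 × 10^5 m³

Direct-runoff ordinates (Q − Q_b): 0.0, 1.0, 2.0, 4.0, 4.0, 8.0, 10.0, 14.0, 12.0, 11.0, 10.0, 9.0, 0.0 m³/s.
ΣQ_DR = 85.00 m³/s.
With Δt = 1 h = 3600 s, V = ΣQ_DR · Δt = 85.00 × 3600 = 3.06 × 10^5 m³.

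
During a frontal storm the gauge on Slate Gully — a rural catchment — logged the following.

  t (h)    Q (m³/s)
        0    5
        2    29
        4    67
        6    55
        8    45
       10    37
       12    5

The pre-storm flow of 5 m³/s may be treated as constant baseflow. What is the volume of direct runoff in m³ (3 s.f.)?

Direct-runoff ordinates (Q − Q_b): 0.0, 24.0, 62.0, 50.0, 40.0, 32.0, 0.0 m³/s.
ΣQ_DR = 208.0 m³/s.
With Δt = 2 h = 7200 s, V = ΣQ_DR · Δt = 208.0 × 7200 = 1.50 × 10^6 m³.

V ≈ 1.50 × 10^6 m³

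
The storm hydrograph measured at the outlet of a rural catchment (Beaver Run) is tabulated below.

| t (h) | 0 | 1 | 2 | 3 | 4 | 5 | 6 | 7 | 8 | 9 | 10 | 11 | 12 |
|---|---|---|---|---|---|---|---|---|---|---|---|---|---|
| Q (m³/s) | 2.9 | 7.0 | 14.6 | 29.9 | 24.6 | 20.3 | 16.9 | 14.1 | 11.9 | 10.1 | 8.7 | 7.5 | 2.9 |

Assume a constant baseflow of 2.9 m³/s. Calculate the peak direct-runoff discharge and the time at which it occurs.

Subtracting baseflow gives direct-runoff ordinates: 0.0, 4.1, 11.7, 27.0, 21.7, 17.4, 14.0, 11.2, 9.0, 7.2, 5.8, 4.6, 0.0 m³/s.
The maximum is 27.0 m³/s, occurring at the reading for t = 3 h.

Q_p = 27.0 m³/s at t = 3 h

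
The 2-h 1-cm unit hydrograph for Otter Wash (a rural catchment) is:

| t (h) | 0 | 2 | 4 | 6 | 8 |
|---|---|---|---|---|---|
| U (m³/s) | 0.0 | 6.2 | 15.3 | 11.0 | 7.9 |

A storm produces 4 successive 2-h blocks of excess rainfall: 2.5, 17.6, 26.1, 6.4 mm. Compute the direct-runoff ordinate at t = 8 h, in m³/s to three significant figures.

By discrete convolution, Q_j = Σ (P_i / 10 mm) · U_{j−i}.
At t = 8 h (j=4): Q = (2.5/10)·7.9 + (17.6/10)·11.0 + (26.1/10)·15.3 + (6.4/10)·6.2 = 65.2 m³/s.

Q ≈ 65.2 m³/s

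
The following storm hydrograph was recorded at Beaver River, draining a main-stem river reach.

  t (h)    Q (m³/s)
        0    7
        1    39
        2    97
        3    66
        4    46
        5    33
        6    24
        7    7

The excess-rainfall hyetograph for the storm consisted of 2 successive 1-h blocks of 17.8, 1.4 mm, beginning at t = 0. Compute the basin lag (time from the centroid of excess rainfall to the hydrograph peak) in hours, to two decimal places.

t_L ≈ 1.43 h

Centroid of excess rainfall: t_c = Σ P_i·t̄_i / ΣP_i = 0.5729 h (block centres at 0.5, 1.5 h).
Hydrograph peak occurs at t = 2 h, so basin lag t_L = 2 − 0.5729 = 1.43 h.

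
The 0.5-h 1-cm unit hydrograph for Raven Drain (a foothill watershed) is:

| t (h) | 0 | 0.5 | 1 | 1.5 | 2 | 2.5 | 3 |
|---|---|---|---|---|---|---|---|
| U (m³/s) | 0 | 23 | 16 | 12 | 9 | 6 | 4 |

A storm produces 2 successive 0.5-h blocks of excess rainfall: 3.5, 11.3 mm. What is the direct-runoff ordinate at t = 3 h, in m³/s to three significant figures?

Q ≈ 8.18 m³/s

By discrete convolution, Q_j = Σ (P_i / 10 mm) · U_{j−i}.
At t = 3 h (j=6): Q = (3.5/10)·4 + (11.3/10)·6 = 8.18 m³/s.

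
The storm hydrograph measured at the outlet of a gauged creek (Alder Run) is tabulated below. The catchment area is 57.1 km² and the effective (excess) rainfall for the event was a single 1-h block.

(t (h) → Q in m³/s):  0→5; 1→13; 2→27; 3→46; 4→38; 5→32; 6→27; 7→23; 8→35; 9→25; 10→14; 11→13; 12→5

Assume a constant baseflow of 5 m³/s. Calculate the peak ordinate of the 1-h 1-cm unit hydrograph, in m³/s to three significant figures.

U_p ≈ 27.3 m³/s

Direct runoff: 0.0, 8.0, 22.0, 41.0, 33.0, 27.0, 22.0, 18.0, 30.0, 20.0, 9.0, 8.0, 0.0 m³/s; ΣQ_DR = 238.0 m³/s, peak = 41.0 m³/s.
Runoff depth d = ΣQ_DR·Δt / A = 238.0 × 3600 / (57.1 km²) = 15.01 mm.
The 1-cm UH is the DRH scaled by (10 mm)/d, so U_p = 41.0 × 10/15.01 = 27.3 m³/s.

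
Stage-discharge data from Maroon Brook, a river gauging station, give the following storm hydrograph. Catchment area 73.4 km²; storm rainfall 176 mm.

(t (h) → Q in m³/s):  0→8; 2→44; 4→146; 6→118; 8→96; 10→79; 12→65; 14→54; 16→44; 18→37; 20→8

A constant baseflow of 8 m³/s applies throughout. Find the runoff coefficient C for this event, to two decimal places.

ΣQ_DR = 611.0 m³/s; V = ΣQ_DR·Δt = 4.399 × 10^6 m³.
Runoff depth d = V / A = 59.93 mm.
C = d / P = 59.93 / 176 = 0.34.

C ≈ 0.34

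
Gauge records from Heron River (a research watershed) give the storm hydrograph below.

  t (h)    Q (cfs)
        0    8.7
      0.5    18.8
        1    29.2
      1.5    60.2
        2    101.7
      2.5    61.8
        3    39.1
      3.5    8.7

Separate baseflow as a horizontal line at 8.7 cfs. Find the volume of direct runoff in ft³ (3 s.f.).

V ≈ 4.65 × 10^5 ft³

Direct-runoff ordinates (Q − Q_b): 0.0, 10.1, 20.5, 51.5, 93.0, 53.1, 30.4, 0.0 cfs.
ΣQ_DR = 258.6 cfs.
With Δt = 0.5 h = 1800 s, V = ΣQ_DR · Δt = 258.6 × 1800 = 4.65 × 10^5 ft³.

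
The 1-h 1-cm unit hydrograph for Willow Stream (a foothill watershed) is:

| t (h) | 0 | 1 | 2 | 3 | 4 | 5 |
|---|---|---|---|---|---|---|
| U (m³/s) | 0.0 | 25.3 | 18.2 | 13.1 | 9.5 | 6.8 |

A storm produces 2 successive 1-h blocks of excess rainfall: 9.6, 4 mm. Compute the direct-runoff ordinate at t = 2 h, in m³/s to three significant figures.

By discrete convolution, Q_j = Σ (P_i / 10 mm) · U_{j−i}.
At t = 2 h (j=2): Q = (9.6/10)·18.2 + (4/10)·25.3 = 27.6 m³/s.

Q ≈ 27.6 m³/s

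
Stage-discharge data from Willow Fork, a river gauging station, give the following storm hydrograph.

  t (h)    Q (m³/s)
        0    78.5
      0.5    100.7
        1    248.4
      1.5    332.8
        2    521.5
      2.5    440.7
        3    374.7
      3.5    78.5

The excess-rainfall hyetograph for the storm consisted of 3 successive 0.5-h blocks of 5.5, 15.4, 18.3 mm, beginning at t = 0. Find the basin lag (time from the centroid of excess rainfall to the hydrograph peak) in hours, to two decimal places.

Centroid of excess rainfall: t_c = Σ P_i·t̄_i / ΣP_i = 0.9133 h (block centres at 0.25, 0.75, 1.25 h).
Hydrograph peak occurs at t = 2 h, so basin lag t_L = 2 − 0.9133 = 1.09 h.

t_L ≈ 1.09 h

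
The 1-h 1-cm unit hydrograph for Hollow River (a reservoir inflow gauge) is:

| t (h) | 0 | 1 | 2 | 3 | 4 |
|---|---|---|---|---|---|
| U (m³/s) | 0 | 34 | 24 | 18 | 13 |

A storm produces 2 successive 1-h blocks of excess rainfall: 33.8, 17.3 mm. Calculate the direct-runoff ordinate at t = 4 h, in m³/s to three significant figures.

Q ≈ 75.1 m³/s

By discrete convolution, Q_j = Σ (P_i / 10 mm) · U_{j−i}.
At t = 4 h (j=4): Q = (33.8/10)·13 + (17.3/10)·18 = 75.1 m³/s.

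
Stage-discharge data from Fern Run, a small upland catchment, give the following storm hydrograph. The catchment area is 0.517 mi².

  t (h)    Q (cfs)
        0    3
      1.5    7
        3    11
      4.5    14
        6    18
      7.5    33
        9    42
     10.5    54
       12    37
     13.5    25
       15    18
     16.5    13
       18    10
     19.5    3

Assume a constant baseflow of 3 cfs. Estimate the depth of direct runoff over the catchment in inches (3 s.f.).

Direct runoff: 0.0, 4.0, 8.0, 11.0, 15.0, 30.0, 39.0, 51.0, 34.0, 22.0, 15.0, 10.0, 7.0, 0.0 cfs; ΣQ_DR = 246.0 cfs.
V = ΣQ_DR · Δt = 246.0 × 5400 s = 1.328 × 10^6 ft³.
Over A = 0.517 mi², depth = V / A = 1.11 in.

d ≈ 1.11 in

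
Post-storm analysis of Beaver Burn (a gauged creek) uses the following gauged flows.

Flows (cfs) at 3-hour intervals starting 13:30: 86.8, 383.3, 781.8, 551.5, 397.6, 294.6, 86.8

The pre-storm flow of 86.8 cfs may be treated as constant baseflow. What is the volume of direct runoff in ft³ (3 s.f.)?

V ≈ 2.13 × 10^7 ft³

Direct-runoff ordinates (Q − Q_b): 0.0, 296.5, 695.0, 464.7, 310.8, 207.8, 0.0 cfs.
ΣQ_DR = 1975 cfs.
With Δt = 3 h = 10800 s, V = ΣQ_DR · Δt = 1975 × 10800 = 2.13 × 10^7 ft³.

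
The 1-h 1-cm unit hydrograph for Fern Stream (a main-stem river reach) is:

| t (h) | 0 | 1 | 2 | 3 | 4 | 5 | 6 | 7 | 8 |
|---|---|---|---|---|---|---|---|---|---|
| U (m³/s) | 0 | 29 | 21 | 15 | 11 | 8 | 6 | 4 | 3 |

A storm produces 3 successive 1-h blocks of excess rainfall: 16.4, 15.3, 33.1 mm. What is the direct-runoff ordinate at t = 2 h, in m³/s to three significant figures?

By discrete convolution, Q_j = Σ (P_i / 10 mm) · U_{j−i}.
At t = 2 h (j=2): Q = (16.4/10)·21 + (15.3/10)·29 + (33.1/10)·0 = 78.8 m³/s.

Q ≈ 78.8 m³/s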